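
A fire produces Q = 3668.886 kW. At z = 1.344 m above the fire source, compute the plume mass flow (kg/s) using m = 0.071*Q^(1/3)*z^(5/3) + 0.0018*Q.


Q^(1/3) = 15.423
z^(5/3) = 1.6368
First term = 0.071 * 15.423 * 1.6368 = 1.7924
Second term = 0.0018 * 3668.886 = 6.6040
m = 8.3964 kg/s

8.3964 kg/s


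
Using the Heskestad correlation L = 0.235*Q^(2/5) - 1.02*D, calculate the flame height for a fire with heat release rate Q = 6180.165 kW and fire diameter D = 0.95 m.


Q^(2/5) = 32.840
0.235 * Q^(2/5) = 7.7173
1.02 * D = 0.969
L = 6.7483 m

6.7483 m


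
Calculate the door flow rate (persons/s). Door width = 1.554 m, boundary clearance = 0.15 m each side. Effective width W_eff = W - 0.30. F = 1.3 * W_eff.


W_eff = 1.554 - 0.30 = 1.254 m
F = 1.3 * 1.254 = 1.6302 persons/s

1.6302 persons/s


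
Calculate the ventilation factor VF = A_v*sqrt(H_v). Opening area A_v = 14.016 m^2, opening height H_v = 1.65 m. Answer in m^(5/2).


sqrt(H_v) = 1.2845
VF = 14.016 * 1.2845 = 18.004 m^(5/2)

18.004 m^(5/2)


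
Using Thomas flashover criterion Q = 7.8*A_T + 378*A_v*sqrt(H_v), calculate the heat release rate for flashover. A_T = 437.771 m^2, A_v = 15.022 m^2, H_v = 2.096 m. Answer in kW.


7.8*A_T = 3414.6
sqrt(H_v) = 1.4478
378*A_v*sqrt(H_v) = 8220.8
Q = 3414.6 + 8220.8 = 11635 kW

11635 kW


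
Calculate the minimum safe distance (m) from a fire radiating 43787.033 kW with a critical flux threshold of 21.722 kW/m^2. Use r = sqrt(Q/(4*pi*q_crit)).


4*pi*q_crit = 272.97
Q/(4*pi*q_crit) = 160.41
r = sqrt(160.41) = 12.665 m

12.665 m


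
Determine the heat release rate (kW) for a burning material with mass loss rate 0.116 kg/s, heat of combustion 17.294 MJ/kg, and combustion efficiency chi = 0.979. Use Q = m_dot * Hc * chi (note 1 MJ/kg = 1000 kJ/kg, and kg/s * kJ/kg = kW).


Hc = 17.294 MJ/kg = 17.294 * 1000 kJ/kg = 17294 kJ/kg
Q = 0.116 kg/s * 17294 kJ/kg * 0.979 = 1964.0 kW

1964.0 kW


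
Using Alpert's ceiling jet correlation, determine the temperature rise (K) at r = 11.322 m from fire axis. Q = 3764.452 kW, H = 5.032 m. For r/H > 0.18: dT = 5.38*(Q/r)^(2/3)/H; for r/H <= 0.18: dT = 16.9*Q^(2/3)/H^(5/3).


r/H = 11.322 / 5.032 = 2.25
r/H > 0.18, so dT = 5.38*(Q/r)^(2/3)/H
Q/r = 332.49
(Q/r)^(2/3) = 47.994
dT = 5.38 * 47.994 / 5.032 = 51.313 K

51.313 K


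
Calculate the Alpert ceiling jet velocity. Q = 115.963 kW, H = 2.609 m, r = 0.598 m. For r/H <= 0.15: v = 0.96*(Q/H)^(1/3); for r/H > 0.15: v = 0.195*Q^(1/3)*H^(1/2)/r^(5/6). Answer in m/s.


r/H = 0.598 / 2.609 = 0.22921
r/H > 0.15, so v = 0.195*Q^(1/3)*H^(1/2)/r^(5/6)
Q^(1/3) = 4.8765
H^(1/2) = 1.6152
r^(5/6) = 0.65150
v = 0.195 * 4.8765 * 1.6152 / 0.65150 = 2.3575 m/s

2.3575 m/s


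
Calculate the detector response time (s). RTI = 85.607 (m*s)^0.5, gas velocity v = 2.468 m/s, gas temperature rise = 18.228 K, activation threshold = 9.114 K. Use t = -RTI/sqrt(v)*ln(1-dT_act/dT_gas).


dT_act/dT_gas = 0.5
ln(1 - 0.5) = -0.69315
t = -85.607 / sqrt(2.468) * -0.69315 = 37.771 s

37.771 s


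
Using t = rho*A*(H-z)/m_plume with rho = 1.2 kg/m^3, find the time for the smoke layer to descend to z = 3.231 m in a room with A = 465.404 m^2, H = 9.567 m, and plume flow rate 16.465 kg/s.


H - z = 6.336 m
t = 1.2 * 465.404 * 6.336 / 16.465 = 214.91 s

214.91 s


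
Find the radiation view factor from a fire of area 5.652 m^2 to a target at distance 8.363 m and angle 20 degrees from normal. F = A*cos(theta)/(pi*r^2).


cos(20 deg) = 0.93969
pi*r^2 = 219.72
F = 5.652 * 0.93969 / 219.72 = 0.024172

0.024172


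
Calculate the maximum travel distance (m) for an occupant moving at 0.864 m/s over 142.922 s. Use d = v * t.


d = 0.864 * 142.922 = 123.48 m

123.48 m


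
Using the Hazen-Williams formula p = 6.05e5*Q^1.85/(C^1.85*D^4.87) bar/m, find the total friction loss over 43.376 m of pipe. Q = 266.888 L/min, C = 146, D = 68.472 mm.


Q^1.85 = 30811
C^1.85 = 10094
D^4.87 = 8.6886e+08
p/m = 0.0021255 bar/m
p_total = 0.0021255 * 43.376 = 0.092196 bar

0.092196 bar


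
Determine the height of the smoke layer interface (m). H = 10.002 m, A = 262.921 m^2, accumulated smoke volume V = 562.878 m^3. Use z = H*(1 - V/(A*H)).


V/(A*H) = 0.21404
1 - 0.21404 = 0.78596
z = 10.002 * 0.78596 = 7.8611 m

7.8611 m


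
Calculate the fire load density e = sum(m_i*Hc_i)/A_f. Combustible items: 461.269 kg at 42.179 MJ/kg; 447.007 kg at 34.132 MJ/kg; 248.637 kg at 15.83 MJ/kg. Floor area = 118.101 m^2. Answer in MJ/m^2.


Total energy = 461.269*42.179 + 447.007*34.132 + 248.637*15.83
= 19455.87 + 15257.24 + 3935.924
= 38649.03 MJ
e = 38649.03 / 118.101 = 327.25 MJ/m^2

327.25 MJ/m^2


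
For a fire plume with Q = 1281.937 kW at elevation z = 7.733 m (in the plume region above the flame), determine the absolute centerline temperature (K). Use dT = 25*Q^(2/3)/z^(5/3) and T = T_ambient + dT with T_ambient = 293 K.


Q^(2/3) = 118.01
z^(5/3) = 30.240
dT = 25 * 118.01 / 30.240 = 97.560 K
T = 293 + 97.560 = 390.56 K

390.56 K


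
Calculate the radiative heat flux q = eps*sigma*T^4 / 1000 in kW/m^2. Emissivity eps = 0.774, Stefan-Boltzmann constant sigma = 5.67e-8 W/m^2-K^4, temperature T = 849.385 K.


T^4 = 5.2050e+11
q = 0.774 * 5.67e-8 * 5.2050e+11 / 1000 = 22.842 kW/m^2

22.842 kW/m^2


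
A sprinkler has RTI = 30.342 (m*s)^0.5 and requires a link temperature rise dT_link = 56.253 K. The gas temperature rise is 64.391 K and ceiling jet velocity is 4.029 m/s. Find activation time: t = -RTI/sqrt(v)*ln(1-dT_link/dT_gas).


dT_link/dT_gas = 0.87362
ln(1 - 0.87362) = -2.0684
t = -30.342 / sqrt(4.029) * -2.0684 = 31.267 s

31.267 s


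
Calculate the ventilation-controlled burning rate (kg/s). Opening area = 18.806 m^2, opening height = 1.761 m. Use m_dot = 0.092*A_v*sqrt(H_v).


sqrt(H_v) = 1.3270
m_dot = 0.092 * 18.806 * 1.3270 = 2.2960 kg/s

2.2960 kg/s


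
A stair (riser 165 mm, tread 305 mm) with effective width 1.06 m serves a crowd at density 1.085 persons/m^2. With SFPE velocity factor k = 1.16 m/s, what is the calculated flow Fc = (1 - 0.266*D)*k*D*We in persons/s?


1 - 0.266*D = 1 - 0.266*1.085 = 0.71139
Fs = 0.71139 * 1.16 * 1.085 = 0.89536 persons/(s*m)
Fc = 0.89536 * 1.06 = 0.94908 persons/s

0.94908 persons/s


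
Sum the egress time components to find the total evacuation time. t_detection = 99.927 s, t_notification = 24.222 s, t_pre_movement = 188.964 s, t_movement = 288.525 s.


Total = 99.927 + 24.222 + 188.964 + 288.525 = 601.638 s

601.638 s


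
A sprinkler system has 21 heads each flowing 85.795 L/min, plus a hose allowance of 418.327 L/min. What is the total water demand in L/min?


Sprinkler demand = 21 * 85.795 = 1801.695 L/min
Total = 1801.695 + 418.327 = 2220.022 L/min

2220.022 L/min


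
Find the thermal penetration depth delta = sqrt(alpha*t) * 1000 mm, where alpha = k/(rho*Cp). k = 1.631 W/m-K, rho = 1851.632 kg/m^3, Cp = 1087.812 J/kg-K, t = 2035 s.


alpha = 1.631 / (1851.632 * 1087.812) = 8.0974e-07 m^2/s
alpha * t = 0.0016478
delta = sqrt(0.0016478) * 1000 = 40.593 mm

40.593 mm


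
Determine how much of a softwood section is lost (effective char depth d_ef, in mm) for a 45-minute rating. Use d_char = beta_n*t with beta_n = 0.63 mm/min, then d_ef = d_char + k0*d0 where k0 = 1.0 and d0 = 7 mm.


d_char = 0.63 * 45 = 28.35 mm
d_ef = 28.35 + 1.0*7 = 35.35 mm

35.35 mm


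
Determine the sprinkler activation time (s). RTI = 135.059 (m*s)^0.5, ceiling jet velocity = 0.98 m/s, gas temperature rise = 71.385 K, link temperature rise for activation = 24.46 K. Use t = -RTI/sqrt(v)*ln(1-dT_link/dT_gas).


dT_link/dT_gas = 0.34265
ln(1 - 0.34265) = -0.41954
t = -135.059 / sqrt(0.98) * -0.41954 = 57.238 s

57.238 s


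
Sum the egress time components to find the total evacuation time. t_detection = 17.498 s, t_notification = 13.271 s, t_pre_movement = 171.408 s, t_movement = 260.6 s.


Total = 17.498 + 13.271 + 171.408 + 260.6 = 462.777 s

462.777 s


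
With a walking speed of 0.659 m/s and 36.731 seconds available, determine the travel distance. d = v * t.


d = 0.659 * 36.731 = 24.206 m

24.206 m


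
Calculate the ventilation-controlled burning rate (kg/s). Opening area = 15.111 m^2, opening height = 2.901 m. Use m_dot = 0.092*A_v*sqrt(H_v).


sqrt(H_v) = 1.7032
m_dot = 0.092 * 15.111 * 1.7032 = 2.3679 kg/s

2.3679 kg/s


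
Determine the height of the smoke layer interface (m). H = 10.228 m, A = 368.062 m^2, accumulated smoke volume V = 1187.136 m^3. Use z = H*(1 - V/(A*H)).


V/(A*H) = 0.31535
1 - 0.31535 = 0.68465
z = 10.228 * 0.68465 = 7.0026 m

7.0026 m


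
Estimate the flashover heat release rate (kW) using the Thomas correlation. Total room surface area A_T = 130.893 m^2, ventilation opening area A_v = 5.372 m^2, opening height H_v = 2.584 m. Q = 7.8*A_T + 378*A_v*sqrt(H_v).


7.8*A_T = 1021.0
sqrt(H_v) = 1.6075
378*A_v*sqrt(H_v) = 3264.2
Q = 1021.0 + 3264.2 = 4285.1 kW

4285.1 kW


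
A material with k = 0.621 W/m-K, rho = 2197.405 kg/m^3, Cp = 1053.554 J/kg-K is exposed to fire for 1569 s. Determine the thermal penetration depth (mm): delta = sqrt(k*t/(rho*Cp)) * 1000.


alpha = 0.621 / (2197.405 * 1053.554) = 2.6824e-07 m^2/s
alpha * t = 0.00042087
delta = sqrt(0.00042087) * 1000 = 20.515 mm

20.515 mm


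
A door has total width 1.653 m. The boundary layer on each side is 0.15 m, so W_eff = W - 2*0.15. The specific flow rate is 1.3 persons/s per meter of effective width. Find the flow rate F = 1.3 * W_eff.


W_eff = 1.653 - 0.30 = 1.353 m
F = 1.3 * 1.353 = 1.7589 persons/s

1.7589 persons/s


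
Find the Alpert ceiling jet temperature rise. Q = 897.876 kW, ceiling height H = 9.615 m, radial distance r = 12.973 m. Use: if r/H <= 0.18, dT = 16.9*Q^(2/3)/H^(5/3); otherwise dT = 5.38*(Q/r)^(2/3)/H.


r/H = 12.973 / 9.615 = 1.3492
r/H > 0.18, so dT = 5.38*(Q/r)^(2/3)/H
Q/r = 69.211
(Q/r)^(2/3) = 16.857
dT = 5.38 * 16.857 / 9.615 = 9.4323 K

9.4323 K


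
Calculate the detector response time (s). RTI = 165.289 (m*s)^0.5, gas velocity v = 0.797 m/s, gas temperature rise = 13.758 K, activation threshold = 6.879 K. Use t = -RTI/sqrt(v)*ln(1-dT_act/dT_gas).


dT_act/dT_gas = 0.5
ln(1 - 0.5) = -0.69315
t = -165.289 / sqrt(0.797) * -0.69315 = 128.33 s

128.33 s


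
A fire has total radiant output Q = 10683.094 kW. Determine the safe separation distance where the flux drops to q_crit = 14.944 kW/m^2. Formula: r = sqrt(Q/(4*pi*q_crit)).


4*pi*q_crit = 187.79
Q/(4*pi*q_crit) = 56.888
r = sqrt(56.888) = 7.5424 m

7.5424 m


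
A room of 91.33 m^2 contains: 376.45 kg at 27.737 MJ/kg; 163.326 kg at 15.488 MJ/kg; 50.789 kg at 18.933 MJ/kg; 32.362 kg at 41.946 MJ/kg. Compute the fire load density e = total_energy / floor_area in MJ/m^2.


Total energy = 376.45*27.737 + 163.326*15.488 + 50.789*18.933 + 32.362*41.946
= 10441.59 + 2529.593 + 961.5881 + 1357.456
= 15290.23 MJ
e = 15290.23 / 91.33 = 167.42 MJ/m^2

167.42 MJ/m^2


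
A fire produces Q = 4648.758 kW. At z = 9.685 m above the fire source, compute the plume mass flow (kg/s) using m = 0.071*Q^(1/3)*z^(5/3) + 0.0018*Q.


Q^(1/3) = 16.690
z^(5/3) = 44.005
First term = 0.071 * 16.690 * 44.005 = 52.144
Second term = 0.0018 * 4648.758 = 8.3678
m = 60.512 kg/s

60.512 kg/s


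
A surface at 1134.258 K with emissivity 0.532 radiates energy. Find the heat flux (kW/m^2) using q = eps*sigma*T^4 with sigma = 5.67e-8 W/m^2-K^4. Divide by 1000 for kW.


T^4 = 1.6552e+12
q = 0.532 * 5.67e-8 * 1.6552e+12 / 1000 = 49.928 kW/m^2

49.928 kW/m^2


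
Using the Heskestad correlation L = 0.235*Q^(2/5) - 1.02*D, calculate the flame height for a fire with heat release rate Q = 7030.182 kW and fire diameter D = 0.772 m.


Q^(2/5) = 34.577
0.235 * Q^(2/5) = 8.1256
1.02 * D = 0.78744
L = 7.3381 m

7.3381 m


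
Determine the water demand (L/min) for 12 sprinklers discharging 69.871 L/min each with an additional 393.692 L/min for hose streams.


Sprinkler demand = 12 * 69.871 = 838.452 L/min
Total = 838.452 + 393.692 = 1232.144 L/min

1232.144 L/min


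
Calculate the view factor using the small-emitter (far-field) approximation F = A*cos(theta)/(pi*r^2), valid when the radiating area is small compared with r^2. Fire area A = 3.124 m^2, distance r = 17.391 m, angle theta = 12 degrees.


cos(12 deg) = 0.97815
pi*r^2 = 950.16
F = 3.124 * 0.97815 / 950.16 = 0.0032160

0.0032160


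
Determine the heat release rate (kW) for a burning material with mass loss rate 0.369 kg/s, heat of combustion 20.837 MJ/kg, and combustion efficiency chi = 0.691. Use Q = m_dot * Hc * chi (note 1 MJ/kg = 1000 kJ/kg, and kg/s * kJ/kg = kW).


Hc = 20.837 MJ/kg = 20.837 * 1000 kJ/kg = 20837 kJ/kg
Q = 0.369 kg/s * 20837 kJ/kg * 0.691 = 5313.0 kW

5313.0 kW


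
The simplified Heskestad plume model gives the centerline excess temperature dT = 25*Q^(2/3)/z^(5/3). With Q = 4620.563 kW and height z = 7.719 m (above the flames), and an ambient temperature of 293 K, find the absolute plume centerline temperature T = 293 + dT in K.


Q^(2/3) = 277.41
z^(5/3) = 30.149
dT = 25 * 277.41 / 30.149 = 230.04 K
T = 293 + 230.04 = 523.04 K

523.04 K


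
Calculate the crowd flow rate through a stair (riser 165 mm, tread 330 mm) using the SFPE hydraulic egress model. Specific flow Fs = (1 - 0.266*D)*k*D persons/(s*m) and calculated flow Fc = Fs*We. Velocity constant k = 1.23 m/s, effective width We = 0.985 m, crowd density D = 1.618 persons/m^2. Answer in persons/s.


1 - 0.266*D = 1 - 0.266*1.618 = 0.56961
Fs = 0.56961 * 1.23 * 1.618 = 1.1336 persons/(s*m)
Fc = 1.1336 * 0.985 = 1.1166 persons/s

1.1166 persons/s


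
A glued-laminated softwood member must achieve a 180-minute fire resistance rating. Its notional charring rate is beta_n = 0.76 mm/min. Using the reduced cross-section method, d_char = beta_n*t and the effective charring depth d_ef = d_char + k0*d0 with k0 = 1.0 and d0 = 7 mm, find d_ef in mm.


d_char = 0.76 * 180 = 136.8 mm
d_ef = 136.8 + 1.0*7 = 143.8 mm

143.8 mm


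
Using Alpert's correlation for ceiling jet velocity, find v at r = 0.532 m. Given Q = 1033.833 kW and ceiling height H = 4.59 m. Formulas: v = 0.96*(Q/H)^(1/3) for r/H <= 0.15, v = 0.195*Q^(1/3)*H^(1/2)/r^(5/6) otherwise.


r/H = 0.532 / 4.59 = 0.11590
r/H <= 0.15, so v = 0.96*(Q/H)^(1/3)
Q/H = 225.24
(Q/H)^(1/3) = 6.0843
v = 0.96 * 6.0843 = 5.8410 m/s

5.8410 m/s


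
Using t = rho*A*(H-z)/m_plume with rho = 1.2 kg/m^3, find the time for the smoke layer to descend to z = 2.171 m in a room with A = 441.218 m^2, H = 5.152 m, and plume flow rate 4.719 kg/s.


H - z = 2.981 m
t = 1.2 * 441.218 * 2.981 / 4.719 = 334.46 s

334.46 s


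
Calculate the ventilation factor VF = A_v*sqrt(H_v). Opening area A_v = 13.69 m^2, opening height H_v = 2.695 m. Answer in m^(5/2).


sqrt(H_v) = 1.6416
VF = 13.69 * 1.6416 = 22.474 m^(5/2)

22.474 m^(5/2)


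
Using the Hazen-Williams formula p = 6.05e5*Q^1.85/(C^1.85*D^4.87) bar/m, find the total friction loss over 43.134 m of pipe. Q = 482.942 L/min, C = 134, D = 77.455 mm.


Q^1.85 = 92301
C^1.85 = 8612.8
D^4.87 = 1.5837e+09
p/m = 0.0040940 bar/m
p_total = 0.0040940 * 43.134 = 0.17659 bar

0.17659 bar


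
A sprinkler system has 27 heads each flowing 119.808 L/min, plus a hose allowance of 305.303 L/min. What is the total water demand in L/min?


Sprinkler demand = 27 * 119.808 = 3234.816 L/min
Total = 3234.816 + 305.303 = 3540.119 L/min

3540.119 L/min


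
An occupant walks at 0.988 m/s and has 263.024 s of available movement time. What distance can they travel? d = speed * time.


d = 0.988 * 263.024 = 259.87 m

259.87 m


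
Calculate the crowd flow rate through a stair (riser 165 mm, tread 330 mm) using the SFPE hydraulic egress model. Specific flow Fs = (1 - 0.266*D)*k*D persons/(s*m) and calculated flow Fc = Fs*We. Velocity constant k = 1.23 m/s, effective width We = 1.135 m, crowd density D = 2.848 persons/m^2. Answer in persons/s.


1 - 0.266*D = 1 - 0.266*2.848 = 0.24243
Fs = 0.24243 * 1.23 * 2.848 = 0.84925 persons/(s*m)
Fc = 0.84925 * 1.135 = 0.96390 persons/s

0.96390 persons/s


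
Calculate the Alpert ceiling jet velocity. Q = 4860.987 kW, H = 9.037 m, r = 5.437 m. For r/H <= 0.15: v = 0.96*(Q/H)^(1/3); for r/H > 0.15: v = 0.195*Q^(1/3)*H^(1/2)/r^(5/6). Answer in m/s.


r/H = 5.437 / 9.037 = 0.60164
r/H > 0.15, so v = 0.195*Q^(1/3)*H^(1/2)/r^(5/6)
Q^(1/3) = 16.940
H^(1/2) = 3.0062
r^(5/6) = 4.1001
v = 0.195 * 16.940 * 3.0062 / 4.1001 = 2.4219 m/s

2.4219 m/s


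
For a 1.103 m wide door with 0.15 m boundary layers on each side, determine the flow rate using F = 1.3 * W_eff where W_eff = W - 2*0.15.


W_eff = 1.103 - 0.30 = 0.803 m
F = 1.3 * 0.803 = 1.0439 persons/s

1.0439 persons/s


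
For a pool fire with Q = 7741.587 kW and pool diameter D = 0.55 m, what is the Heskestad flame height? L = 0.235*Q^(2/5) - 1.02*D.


Q^(2/5) = 35.936
0.235 * Q^(2/5) = 8.4450
1.02 * D = 0.561
L = 7.8840 m

7.8840 m


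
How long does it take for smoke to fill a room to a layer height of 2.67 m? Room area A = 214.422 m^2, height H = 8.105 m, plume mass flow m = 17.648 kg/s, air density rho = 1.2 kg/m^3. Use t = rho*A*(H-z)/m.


H - z = 5.435 m
t = 1.2 * 214.422 * 5.435 / 17.648 = 79.242 s

79.242 s


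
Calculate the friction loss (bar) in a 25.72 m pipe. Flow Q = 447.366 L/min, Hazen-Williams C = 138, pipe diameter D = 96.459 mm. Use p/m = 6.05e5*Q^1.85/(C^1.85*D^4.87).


Q^1.85 = 80117
C^1.85 = 9094.4
D^4.87 = 4.6105e+09
p/m = 0.0011560 bar/m
p_total = 0.0011560 * 25.72 = 0.029732 bar

0.029732 bar


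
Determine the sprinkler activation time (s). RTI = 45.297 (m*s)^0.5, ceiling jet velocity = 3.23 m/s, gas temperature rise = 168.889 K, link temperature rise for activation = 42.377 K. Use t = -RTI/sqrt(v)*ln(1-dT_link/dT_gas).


dT_link/dT_gas = 0.25092
ln(1 - 0.25092) = -0.28890
t = -45.297 / sqrt(3.23) * -0.28890 = 7.2815 s

7.2815 s


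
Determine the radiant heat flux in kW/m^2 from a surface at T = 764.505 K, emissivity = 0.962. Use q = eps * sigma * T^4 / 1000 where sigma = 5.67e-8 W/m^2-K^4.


T^4 = 3.4160e+11
q = 0.962 * 5.67e-8 * 3.4160e+11 / 1000 = 18.633 kW/m^2

18.633 kW/m^2


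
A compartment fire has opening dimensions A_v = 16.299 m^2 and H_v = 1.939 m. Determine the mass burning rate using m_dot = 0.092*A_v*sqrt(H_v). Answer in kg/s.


sqrt(H_v) = 1.3925
m_dot = 0.092 * 16.299 * 1.3925 = 2.0880 kg/s

2.0880 kg/s


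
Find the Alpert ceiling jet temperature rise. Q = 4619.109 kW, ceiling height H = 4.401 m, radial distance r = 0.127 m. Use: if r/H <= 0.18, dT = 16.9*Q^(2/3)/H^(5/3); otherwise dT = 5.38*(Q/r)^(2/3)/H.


r/H = 0.127 / 4.401 = 0.028857
r/H <= 0.18, so dT = 16.9*Q^(2/3)/H^(5/3)
Q^(2/3) = 277.36
H^(5/3) = 11.819
dT = 16.9 * 277.36 / 11.819 = 396.59 K

396.59 K


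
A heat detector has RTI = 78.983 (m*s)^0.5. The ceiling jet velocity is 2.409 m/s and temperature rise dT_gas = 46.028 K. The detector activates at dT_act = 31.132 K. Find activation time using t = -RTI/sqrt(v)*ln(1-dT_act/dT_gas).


dT_act/dT_gas = 0.67637
ln(1 - 0.67637) = -1.1282
t = -78.983 / sqrt(2.409) * -1.1282 = 57.410 s

57.410 s


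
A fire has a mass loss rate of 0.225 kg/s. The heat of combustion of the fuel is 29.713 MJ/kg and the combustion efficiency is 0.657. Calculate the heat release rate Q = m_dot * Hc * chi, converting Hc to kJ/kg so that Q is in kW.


Hc = 29.713 MJ/kg = 29.713 * 1000 kJ/kg = 29713 kJ/kg
Q = 0.225 kg/s * 29713 kJ/kg * 0.657 = 4392.3 kW

4392.3 kW


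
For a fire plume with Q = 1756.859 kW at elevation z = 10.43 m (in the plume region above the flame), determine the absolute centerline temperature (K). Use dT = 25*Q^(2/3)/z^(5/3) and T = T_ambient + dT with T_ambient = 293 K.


Q^(2/3) = 145.60
z^(5/3) = 49.790
dT = 25 * 145.60 / 49.790 = 73.107 K
T = 293 + 73.107 = 366.11 K

366.11 K


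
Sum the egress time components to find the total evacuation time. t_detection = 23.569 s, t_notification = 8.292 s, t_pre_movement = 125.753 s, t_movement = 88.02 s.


Total = 23.569 + 8.292 + 125.753 + 88.02 = 245.634 s

245.634 s


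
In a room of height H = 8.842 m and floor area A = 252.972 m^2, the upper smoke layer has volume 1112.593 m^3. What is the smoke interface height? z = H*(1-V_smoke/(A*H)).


V/(A*H) = 0.49741
1 - 0.49741 = 0.50259
z = 8.842 * 0.50259 = 4.4439 m

4.4439 m


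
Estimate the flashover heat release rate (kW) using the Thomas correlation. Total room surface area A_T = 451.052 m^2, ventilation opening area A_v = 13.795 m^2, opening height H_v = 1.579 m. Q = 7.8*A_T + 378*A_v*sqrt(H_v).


7.8*A_T = 3518.2
sqrt(H_v) = 1.2566
378*A_v*sqrt(H_v) = 6552.5
Q = 3518.2 + 6552.5 = 10071 kW

10071 kW


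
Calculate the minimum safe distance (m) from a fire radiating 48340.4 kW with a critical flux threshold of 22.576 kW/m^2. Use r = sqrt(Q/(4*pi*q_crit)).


4*pi*q_crit = 283.70
Q/(4*pi*q_crit) = 170.39
r = sqrt(170.39) = 13.053 m

13.053 m


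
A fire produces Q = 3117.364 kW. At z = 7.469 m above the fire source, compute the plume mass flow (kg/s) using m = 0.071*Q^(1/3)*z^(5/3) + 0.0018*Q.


Q^(1/3) = 14.608
z^(5/3) = 28.539
First term = 0.071 * 14.608 * 28.539 = 29.600
Second term = 0.0018 * 3117.364 = 5.6113
m = 35.211 kg/s

35.211 kg/s


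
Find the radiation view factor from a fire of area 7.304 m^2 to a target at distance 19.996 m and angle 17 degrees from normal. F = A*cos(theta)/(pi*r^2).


cos(17 deg) = 0.95630
pi*r^2 = 1256.1
F = 7.304 * 0.95630 / 1256.1 = 0.0055606

0.0055606


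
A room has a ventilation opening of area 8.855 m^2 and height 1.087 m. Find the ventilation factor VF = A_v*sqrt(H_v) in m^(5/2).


sqrt(H_v) = 1.0426
VF = 8.855 * 1.0426 = 9.2322 m^(5/2)

9.2322 m^(5/2)


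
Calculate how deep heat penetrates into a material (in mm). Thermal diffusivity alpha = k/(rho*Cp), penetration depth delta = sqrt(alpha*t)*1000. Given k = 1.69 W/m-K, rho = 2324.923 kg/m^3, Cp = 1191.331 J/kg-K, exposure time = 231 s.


alpha = 1.69 / (2324.923 * 1191.331) = 6.1016e-07 m^2/s
alpha * t = 0.00014095
delta = sqrt(0.00014095) * 1000 = 11.872 mm

11.872 mm


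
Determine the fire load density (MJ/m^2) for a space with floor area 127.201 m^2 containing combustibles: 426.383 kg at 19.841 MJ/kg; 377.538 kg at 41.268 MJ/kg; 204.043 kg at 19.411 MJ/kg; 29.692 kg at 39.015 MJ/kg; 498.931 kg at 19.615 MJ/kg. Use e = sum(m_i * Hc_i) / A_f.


Total energy = 426.383*19.841 + 377.538*41.268 + 204.043*19.411 + 29.692*39.015 + 498.931*19.615
= 8459.865 + 15580.24 + 3960.679 + 1158.433 + 9786.532
= 38945.75 MJ
e = 38945.75 / 127.201 = 306.17 MJ/m^2

306.17 MJ/m^2


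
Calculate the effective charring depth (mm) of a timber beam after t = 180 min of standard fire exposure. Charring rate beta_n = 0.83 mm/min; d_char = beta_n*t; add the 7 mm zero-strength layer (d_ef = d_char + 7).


d_char = 0.83 * 180 = 149.4 mm
d_ef = 149.4 + 1.0*7 = 156.4 mm

156.4 mm


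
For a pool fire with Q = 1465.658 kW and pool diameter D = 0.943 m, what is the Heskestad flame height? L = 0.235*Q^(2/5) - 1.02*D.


Q^(2/5) = 18.468
0.235 * Q^(2/5) = 4.3399
1.02 * D = 0.96186
L = 3.3781 m

3.3781 m


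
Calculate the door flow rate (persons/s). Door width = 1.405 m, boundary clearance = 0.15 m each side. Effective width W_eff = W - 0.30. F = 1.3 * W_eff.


W_eff = 1.405 - 0.30 = 1.105 m
F = 1.3 * 1.105 = 1.4365 persons/s

1.4365 persons/s


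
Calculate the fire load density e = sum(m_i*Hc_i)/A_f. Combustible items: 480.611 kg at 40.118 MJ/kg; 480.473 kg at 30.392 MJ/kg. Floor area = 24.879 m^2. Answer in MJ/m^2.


Total energy = 480.611*40.118 + 480.473*30.392
= 19281.15 + 14602.54
= 33883.69 MJ
e = 33883.69 / 24.879 = 1361.9 MJ/m^2

1361.9 MJ/m^2


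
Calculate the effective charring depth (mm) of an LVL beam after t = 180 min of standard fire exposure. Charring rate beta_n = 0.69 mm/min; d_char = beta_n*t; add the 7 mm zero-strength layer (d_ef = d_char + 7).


d_char = 0.69 * 180 = 124.2 mm
d_ef = 124.2 + 1.0*7 = 131.2 mm

131.2 mm


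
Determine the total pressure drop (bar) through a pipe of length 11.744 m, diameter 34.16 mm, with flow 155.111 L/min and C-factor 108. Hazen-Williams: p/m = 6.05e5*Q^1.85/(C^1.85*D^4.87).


Q^1.85 = 11290
C^1.85 = 5778.8
D^4.87 = 2.9392e+07
p/m = 0.040214 bar/m
p_total = 0.040214 * 11.744 = 0.47227 bar

0.47227 bar


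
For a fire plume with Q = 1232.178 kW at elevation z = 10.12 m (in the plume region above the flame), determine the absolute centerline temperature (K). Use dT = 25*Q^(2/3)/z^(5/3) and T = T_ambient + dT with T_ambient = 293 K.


Q^(2/3) = 114.93
z^(5/3) = 47.348
dT = 25 * 114.93 / 47.348 = 60.686 K
T = 293 + 60.686 = 353.69 K

353.69 K


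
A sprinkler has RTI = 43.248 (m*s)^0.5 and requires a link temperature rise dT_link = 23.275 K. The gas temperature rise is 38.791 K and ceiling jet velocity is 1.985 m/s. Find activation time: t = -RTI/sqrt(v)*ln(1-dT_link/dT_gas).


dT_link/dT_gas = 0.60001
ln(1 - 0.60001) = -0.91632
t = -43.248 / sqrt(1.985) * -0.91632 = 28.128 s

28.128 s


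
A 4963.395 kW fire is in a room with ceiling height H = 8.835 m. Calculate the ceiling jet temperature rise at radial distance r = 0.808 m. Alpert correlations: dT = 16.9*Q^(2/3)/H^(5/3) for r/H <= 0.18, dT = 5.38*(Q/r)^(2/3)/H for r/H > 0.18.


r/H = 0.808 / 8.835 = 0.091454
r/H <= 0.18, so dT = 16.9*Q^(2/3)/H^(5/3)
Q^(2/3) = 290.97
H^(5/3) = 37.758
dT = 16.9 * 290.97 / 37.758 = 130.24 K

130.24 K


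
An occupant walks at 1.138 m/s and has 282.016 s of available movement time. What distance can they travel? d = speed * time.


d = 1.138 * 282.016 = 320.93 m

320.93 m


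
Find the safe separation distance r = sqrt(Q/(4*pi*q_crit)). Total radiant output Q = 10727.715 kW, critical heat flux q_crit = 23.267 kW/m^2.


4*pi*q_crit = 292.38
Q/(4*pi*q_crit) = 36.691
r = sqrt(36.691) = 6.0573 m

6.0573 m


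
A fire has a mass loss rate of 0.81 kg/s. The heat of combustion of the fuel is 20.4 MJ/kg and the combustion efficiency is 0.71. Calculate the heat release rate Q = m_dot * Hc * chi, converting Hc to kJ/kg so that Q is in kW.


Hc = 20.4 MJ/kg = 20.4 * 1000 kJ/kg = 20400 kJ/kg
Q = 0.81 kg/s * 20400 kJ/kg * 0.71 = 11732.04 kW

11732.04 kW


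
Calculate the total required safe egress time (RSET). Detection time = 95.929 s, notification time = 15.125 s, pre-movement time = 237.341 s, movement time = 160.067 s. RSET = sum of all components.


Total = 95.929 + 15.125 + 237.341 + 160.067 = 508.462 s

508.462 s


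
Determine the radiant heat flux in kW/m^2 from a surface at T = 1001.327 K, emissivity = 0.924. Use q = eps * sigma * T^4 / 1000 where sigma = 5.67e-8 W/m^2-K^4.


T^4 = 1.0053e+12
q = 0.924 * 5.67e-8 * 1.0053e+12 / 1000 = 52.669 kW/m^2

52.669 kW/m^2


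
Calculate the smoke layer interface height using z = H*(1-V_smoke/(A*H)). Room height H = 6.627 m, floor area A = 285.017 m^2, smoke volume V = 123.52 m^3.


V/(A*H) = 0.065396
1 - 0.065396 = 0.93460
z = 6.627 * 0.93460 = 6.1936 m

6.1936 m


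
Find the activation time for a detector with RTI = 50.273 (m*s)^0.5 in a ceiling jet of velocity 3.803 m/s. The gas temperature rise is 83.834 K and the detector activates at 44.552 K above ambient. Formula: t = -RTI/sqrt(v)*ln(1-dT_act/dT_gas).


dT_act/dT_gas = 0.53143
ln(1 - 0.53143) = -0.75807
t = -50.273 / sqrt(3.803) * -0.75807 = 19.543 s

19.543 s


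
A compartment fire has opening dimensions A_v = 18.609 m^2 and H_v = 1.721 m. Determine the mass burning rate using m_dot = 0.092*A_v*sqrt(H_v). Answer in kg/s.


sqrt(H_v) = 1.3119
m_dot = 0.092 * 18.609 * 1.3119 = 2.2460 kg/s

2.2460 kg/s


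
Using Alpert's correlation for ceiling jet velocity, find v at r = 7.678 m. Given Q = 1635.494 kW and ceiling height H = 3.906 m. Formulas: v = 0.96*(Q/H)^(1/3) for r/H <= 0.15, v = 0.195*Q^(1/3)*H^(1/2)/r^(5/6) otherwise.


r/H = 7.678 / 3.906 = 1.9657
r/H > 0.15, so v = 0.195*Q^(1/3)*H^(1/2)/r^(5/6)
Q^(1/3) = 11.782
H^(1/2) = 1.9764
r^(5/6) = 5.4665
v = 0.195 * 11.782 * 1.9764 / 5.4665 = 0.83064 m/s

0.83064 m/s


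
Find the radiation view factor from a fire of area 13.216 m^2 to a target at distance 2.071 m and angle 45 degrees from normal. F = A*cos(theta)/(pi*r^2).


cos(45 deg) = 0.70711
pi*r^2 = 13.474
F = 13.216 * 0.70711 / 13.474 = 0.69355

0.69355


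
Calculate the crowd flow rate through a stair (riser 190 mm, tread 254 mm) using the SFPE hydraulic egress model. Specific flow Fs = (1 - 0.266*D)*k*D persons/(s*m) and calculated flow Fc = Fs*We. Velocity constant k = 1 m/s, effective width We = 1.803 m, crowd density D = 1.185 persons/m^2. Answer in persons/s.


1 - 0.266*D = 1 - 0.266*1.185 = 0.68479
Fs = 0.68479 * 1 * 1.185 = 0.81148 persons/(s*m)
Fc = 0.81148 * 1.803 = 1.4631 persons/s

1.4631 persons/s


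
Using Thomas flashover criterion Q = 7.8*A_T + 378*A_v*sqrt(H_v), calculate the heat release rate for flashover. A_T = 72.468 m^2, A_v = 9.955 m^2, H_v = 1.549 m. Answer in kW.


7.8*A_T = 565.25
sqrt(H_v) = 1.2446
378*A_v*sqrt(H_v) = 4683.4
Q = 565.25 + 4683.4 = 5248.6 kW

5248.6 kW


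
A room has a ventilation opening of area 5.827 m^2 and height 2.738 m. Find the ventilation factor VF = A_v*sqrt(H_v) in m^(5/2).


sqrt(H_v) = 1.6547
VF = 5.827 * 1.6547 = 9.6419 m^(5/2)

9.6419 m^(5/2)


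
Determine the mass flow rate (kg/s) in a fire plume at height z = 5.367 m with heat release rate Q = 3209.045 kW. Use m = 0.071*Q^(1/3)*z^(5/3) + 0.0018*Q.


Q^(1/3) = 14.750
z^(5/3) = 16.452
First term = 0.071 * 14.750 * 16.452 = 17.229
Second term = 0.0018 * 3209.045 = 5.7763
m = 23.006 kg/s

23.006 kg/s


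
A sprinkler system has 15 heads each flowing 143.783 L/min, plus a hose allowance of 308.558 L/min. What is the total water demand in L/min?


Sprinkler demand = 15 * 143.783 = 2156.745 L/min
Total = 2156.745 + 308.558 = 2465.303 L/min

2465.303 L/min


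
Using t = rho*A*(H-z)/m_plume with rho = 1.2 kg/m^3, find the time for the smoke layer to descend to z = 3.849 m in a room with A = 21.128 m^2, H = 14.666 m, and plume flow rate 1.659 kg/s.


H - z = 10.817 m
t = 1.2 * 21.128 * 10.817 / 1.659 = 165.31 s

165.31 s


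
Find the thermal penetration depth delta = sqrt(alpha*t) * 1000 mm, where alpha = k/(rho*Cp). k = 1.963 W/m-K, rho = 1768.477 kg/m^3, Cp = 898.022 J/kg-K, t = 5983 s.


alpha = 1.963 / (1768.477 * 898.022) = 1.2360e-06 m^2/s
alpha * t = 0.0073953
delta = sqrt(0.0073953) * 1000 = 85.996 mm

85.996 mm


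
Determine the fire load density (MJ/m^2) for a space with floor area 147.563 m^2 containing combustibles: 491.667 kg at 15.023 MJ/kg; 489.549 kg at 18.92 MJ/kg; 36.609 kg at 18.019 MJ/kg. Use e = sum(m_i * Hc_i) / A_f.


Total energy = 491.667*15.023 + 489.549*18.92 + 36.609*18.019
= 7386.313 + 9262.267 + 659.6576
= 17308.24 MJ
e = 17308.24 / 147.563 = 117.29 MJ/m^2

117.29 MJ/m^2


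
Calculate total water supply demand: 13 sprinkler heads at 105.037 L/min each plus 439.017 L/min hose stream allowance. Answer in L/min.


Sprinkler demand = 13 * 105.037 = 1365.481 L/min
Total = 1365.481 + 439.017 = 1804.498 L/min

1804.498 L/min


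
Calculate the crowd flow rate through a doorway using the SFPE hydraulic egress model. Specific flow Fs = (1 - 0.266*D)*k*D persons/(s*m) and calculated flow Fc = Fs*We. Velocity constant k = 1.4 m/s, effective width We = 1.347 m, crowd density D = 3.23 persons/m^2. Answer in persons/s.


1 - 0.266*D = 1 - 0.266*3.23 = 0.14082
Fs = 0.14082 * 1.4 * 3.23 = 0.63679 persons/(s*m)
Fc = 0.63679 * 1.347 = 0.85775 persons/s

0.85775 persons/s


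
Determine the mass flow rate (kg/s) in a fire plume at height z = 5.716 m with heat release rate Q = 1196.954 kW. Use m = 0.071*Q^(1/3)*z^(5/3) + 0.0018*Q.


Q^(1/3) = 10.618
z^(5/3) = 18.273
First term = 0.071 * 10.618 * 18.273 = 13.775
Second term = 0.0018 * 1196.954 = 2.1545
m = 15.930 kg/s

15.930 kg/s


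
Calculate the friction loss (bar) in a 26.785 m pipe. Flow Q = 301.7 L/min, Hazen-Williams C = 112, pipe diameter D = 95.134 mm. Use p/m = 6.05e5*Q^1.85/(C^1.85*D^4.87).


Q^1.85 = 38656
C^1.85 = 6180.9
D^4.87 = 4.3102e+09
p/m = 0.00087785 bar/m
p_total = 0.00087785 * 26.785 = 0.023513 bar

0.023513 bar


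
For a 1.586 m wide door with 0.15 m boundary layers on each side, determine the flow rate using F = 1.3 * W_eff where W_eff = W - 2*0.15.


W_eff = 1.586 - 0.30 = 1.286 m
F = 1.3 * 1.286 = 1.6718 persons/s

1.6718 persons/s


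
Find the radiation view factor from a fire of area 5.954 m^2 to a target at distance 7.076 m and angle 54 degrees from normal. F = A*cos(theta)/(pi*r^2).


cos(54 deg) = 0.58779
pi*r^2 = 157.30
F = 5.954 * 0.58779 / 157.30 = 0.022249

0.022249


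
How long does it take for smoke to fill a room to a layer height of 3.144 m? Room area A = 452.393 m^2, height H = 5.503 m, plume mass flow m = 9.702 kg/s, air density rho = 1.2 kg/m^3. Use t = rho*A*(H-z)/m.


H - z = 2.359 m
t = 1.2 * 452.393 * 2.359 / 9.702 = 132.00 s

132.00 s


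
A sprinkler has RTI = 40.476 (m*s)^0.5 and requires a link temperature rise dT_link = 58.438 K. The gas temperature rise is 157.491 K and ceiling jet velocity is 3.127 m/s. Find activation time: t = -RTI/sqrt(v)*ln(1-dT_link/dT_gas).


dT_link/dT_gas = 0.37106
ln(1 - 0.37106) = -0.46371
t = -40.476 / sqrt(3.127) * -0.46371 = 10.614 s

10.614 s


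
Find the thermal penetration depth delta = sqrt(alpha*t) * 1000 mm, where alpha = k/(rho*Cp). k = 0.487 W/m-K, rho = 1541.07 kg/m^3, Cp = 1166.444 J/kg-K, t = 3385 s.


alpha = 0.487 / (1541.07 * 1166.444) = 2.7092e-07 m^2/s
alpha * t = 0.00091707
delta = sqrt(0.00091707) * 1000 = 30.283 mm

30.283 mm


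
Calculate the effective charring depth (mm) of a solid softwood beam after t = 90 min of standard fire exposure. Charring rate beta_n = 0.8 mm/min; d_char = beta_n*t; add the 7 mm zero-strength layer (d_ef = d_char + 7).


d_char = 0.8 * 90 = 72 mm
d_ef = 72 + 1.0*7 = 79 mm

79 mm


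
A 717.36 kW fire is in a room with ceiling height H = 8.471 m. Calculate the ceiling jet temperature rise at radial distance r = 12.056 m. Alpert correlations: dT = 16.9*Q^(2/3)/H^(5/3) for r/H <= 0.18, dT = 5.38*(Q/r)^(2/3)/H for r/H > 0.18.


r/H = 12.056 / 8.471 = 1.4232
r/H > 0.18, so dT = 5.38*(Q/r)^(2/3)/H
Q/r = 59.502
(Q/r)^(2/3) = 15.241
dT = 5.38 * 15.241 / 8.471 = 9.6799 K

9.6799 K


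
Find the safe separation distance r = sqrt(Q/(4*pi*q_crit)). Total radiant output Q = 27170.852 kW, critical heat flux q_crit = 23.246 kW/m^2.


4*pi*q_crit = 292.12
Q/(4*pi*q_crit) = 93.013
r = sqrt(93.013) = 9.6443 m

9.6443 m


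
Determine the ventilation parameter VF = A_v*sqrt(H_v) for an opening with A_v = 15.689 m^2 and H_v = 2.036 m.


sqrt(H_v) = 1.4269
VF = 15.689 * 1.4269 = 22.386 m^(5/2)

22.386 m^(5/2)


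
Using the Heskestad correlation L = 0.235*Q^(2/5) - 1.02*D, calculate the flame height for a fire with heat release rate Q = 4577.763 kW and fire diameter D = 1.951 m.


Q^(2/5) = 29.125
0.235 * Q^(2/5) = 6.8443
1.02 * D = 1.9900
L = 4.8543 m

4.8543 m


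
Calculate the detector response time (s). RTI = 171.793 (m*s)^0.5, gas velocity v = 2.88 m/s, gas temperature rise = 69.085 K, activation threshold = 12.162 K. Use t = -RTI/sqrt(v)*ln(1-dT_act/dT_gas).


dT_act/dT_gas = 0.17604
ln(1 - 0.17604) = -0.19364
t = -171.793 / sqrt(2.88) * -0.19364 = 19.602 s

19.602 s


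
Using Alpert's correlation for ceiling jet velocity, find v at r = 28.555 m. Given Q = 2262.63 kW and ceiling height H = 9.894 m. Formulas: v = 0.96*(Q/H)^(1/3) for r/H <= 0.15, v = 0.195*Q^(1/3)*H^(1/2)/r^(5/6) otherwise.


r/H = 28.555 / 9.894 = 2.8861
r/H > 0.15, so v = 0.195*Q^(1/3)*H^(1/2)/r^(5/6)
Q^(1/3) = 13.128
H^(1/2) = 3.1455
r^(5/6) = 16.333
v = 0.195 * 13.128 * 3.1455 / 16.333 = 0.49301 m/s

0.49301 m/s


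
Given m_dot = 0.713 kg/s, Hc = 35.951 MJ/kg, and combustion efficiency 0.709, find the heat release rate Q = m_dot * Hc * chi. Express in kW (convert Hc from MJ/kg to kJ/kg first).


Hc = 35.951 MJ/kg = 35.951 * 1000 kJ/kg = 35951 kJ/kg
Q = 0.713 kg/s * 35951 kJ/kg * 0.709 = 18174 kW

18174 kW


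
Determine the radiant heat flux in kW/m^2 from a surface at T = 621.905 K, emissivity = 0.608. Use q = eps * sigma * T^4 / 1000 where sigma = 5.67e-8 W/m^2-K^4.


T^4 = 1.4959e+11
q = 0.608 * 5.67e-8 * 1.4959e+11 / 1000 = 5.1568 kW/m^2

5.1568 kW/m^2


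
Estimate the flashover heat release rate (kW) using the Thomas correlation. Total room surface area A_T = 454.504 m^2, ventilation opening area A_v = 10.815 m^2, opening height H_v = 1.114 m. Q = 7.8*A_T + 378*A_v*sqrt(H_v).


7.8*A_T = 3545.1
sqrt(H_v) = 1.0555
378*A_v*sqrt(H_v) = 4314.8
Q = 3545.1 + 4314.8 = 7859.9 kW

7859.9 kW


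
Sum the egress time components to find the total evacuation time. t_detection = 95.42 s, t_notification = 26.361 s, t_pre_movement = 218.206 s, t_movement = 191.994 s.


Total = 95.42 + 26.361 + 218.206 + 191.994 = 531.981 s

531.981 s


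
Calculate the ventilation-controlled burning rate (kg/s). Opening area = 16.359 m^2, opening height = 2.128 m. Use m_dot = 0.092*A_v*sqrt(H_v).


sqrt(H_v) = 1.4588
m_dot = 0.092 * 16.359 * 1.4588 = 2.1955 kg/s

2.1955 kg/s


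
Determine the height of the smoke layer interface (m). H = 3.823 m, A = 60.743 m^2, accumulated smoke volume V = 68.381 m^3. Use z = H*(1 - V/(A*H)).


V/(A*H) = 0.29447
1 - 0.29447 = 0.70553
z = 3.823 * 0.70553 = 2.6973 m

2.6973 m


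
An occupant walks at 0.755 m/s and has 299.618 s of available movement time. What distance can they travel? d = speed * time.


d = 0.755 * 299.618 = 226.21 m

226.21 m


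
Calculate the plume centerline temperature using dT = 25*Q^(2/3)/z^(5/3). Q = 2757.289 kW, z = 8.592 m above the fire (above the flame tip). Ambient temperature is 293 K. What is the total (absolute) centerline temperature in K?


Q^(2/3) = 196.63
z^(5/3) = 36.043
dT = 25 * 196.63 / 36.043 = 136.39 K
T = 293 + 136.39 = 429.39 K

429.39 K


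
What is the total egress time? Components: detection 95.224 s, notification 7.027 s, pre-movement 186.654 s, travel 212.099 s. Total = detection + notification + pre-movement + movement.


Total = 95.224 + 7.027 + 186.654 + 212.099 = 501.004 s

501.004 s


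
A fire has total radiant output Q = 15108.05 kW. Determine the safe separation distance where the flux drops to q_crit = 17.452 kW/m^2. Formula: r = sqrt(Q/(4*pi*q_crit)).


4*pi*q_crit = 219.31
Q/(4*pi*q_crit) = 68.890
r = sqrt(68.890) = 8.3000 m

8.3000 m


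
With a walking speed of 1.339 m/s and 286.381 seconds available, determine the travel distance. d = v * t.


d = 1.339 * 286.381 = 383.46 m

383.46 m


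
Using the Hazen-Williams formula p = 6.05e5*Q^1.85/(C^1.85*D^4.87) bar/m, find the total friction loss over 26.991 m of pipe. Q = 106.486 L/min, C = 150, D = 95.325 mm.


Q^1.85 = 5629.8
C^1.85 = 10611
D^4.87 = 4.3525e+09
p/m = 7.3746e-05 bar/m
p_total = 7.3746e-05 * 26.991 = 0.0019905 bar

0.0019905 bar


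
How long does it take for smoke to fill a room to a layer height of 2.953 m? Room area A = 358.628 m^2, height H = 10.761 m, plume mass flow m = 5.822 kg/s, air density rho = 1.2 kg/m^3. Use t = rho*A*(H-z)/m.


H - z = 7.808 m
t = 1.2 * 358.628 * 7.808 / 5.822 = 577.16 s

577.16 s


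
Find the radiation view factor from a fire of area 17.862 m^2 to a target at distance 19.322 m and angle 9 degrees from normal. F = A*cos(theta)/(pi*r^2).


cos(9 deg) = 0.98769
pi*r^2 = 1172.9
F = 17.862 * 0.98769 / 1172.9 = 0.015042

0.015042


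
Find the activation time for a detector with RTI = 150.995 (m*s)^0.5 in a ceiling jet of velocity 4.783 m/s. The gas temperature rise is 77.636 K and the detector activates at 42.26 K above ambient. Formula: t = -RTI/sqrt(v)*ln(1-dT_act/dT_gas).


dT_act/dT_gas = 0.54434
ln(1 - 0.54434) = -0.78600
t = -150.995 / sqrt(4.783) * -0.78600 = 54.267 s

54.267 s


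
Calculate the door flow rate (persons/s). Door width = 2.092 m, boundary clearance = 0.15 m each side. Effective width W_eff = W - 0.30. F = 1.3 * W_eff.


W_eff = 2.092 - 0.30 = 1.792 m
F = 1.3 * 1.792 = 2.3296 persons/s

2.3296 persons/s
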